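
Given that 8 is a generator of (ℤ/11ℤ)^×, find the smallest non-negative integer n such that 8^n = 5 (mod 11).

8

Successive powers of 8 modulo 11:
  8^0=1  8^1=8  8^2=9  8^3=6  8^4=4  8^5=10
  8^6=3  8^7=2  8^8=5
So 8^8 ≡ 5 (mod 11), giving n = 8.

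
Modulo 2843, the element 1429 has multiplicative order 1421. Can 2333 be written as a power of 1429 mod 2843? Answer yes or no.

2333 ∈ ⟨1429⟩ iff 2333^1421 ≡ 1 (mod 2843), since |⟨1429⟩| = 1421.
2333^1421 mod 2843 = 2842.
Since 2842 ≠ 1, 2333 does not lie in the subgroup.

no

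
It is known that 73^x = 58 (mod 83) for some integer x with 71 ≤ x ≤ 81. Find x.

Compute 73^71 mod 83 = 46, then multiply by 73 repeatedly:
  73^71=46  73^72=38  73^73=35  73^74=65  73^75=14
  73^76=26  73^77=72  73^78=27  73^79=62  73^80=44
  73^81=58
Found 58 at exponent 81.

81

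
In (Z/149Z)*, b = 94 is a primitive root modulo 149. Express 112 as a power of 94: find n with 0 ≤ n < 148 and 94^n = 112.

Baby-step giant-step with m = ceil(sqrt(148)) = 13.
Baby table (94^j mod 149 for j=0..12):
  0:1  1:94  2:45  3:58  4:88  5:77  6:86  7:38
  8:145  9:71  10:118  11:66  12:95
Giant step factor: 94^(-13) ≡ 134 (mod 149).
Scan 112·134^i mod 149 for i = 0, 1, …:
  i=0: 112   i=1: 108   i=2: 19   i=3: 13
  i=4: 103   i=5: 94
Match at i=5, j=1: n = 5·13 + 1 = 66.

66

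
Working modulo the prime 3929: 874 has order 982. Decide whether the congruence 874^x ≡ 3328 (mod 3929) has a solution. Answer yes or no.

3328 ∈ ⟨874⟩ iff 3328^982 ≡ 1 (mod 3929), since |⟨874⟩| = 982.
3328^982 mod 3929 = 1.
Since 1 = 1, 3328 lies in the subgroup.

yes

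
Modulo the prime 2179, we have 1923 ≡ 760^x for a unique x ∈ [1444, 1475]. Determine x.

1455

Compute 760^1444 mod 2179 = 693, then multiply by 760 repeatedly:
  760^1444=693  760^1445=1541  760^1446=1037  760^1447=1501  760^1448=1143
  760^1449=1438  760^1450=1201  760^1451=1938  760^1452=2055  760^1453=1636
  760^1454=1330  760^1455=1923
Found 1923 at exponent 1455.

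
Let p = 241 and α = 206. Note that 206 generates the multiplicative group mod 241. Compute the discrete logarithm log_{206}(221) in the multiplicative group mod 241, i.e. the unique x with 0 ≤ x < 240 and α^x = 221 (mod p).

Baby-step giant-step with m = ceil(sqrt(240)) = 16.
Baby table (206^j mod 241 for j=0..15):
  0:1  1:206  2:20  3:23  4:159  5:219  6:47  7:42
  8:217  9:117  10:2  11:171  12:40  13:46  14:77  15:197
Giant step factor: 206^(-16) ≡ 100 (mod 241).
Scan 221·100^i mod 241 for i = 0, 1, …:
  i=0: 221   i=1: 169   i=2: 30   i=3: 108
  i=4: 196   i=5: 79   i=6: 188   i=7: 2
Match at i=7, j=10: x = 7·16 + 10 = 122.

122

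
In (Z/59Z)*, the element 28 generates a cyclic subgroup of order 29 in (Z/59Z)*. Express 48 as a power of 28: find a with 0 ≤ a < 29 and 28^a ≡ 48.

Successive powers of 28 modulo 59:
  28^0=1  28^1=28  28^2=17  28^3=4  28^4=53  28^5=9
  28^6=16  28^7=35  28^8=36  28^9=5  28^10=22  28^11=26
  28^12=20  28^13=29  28^14=45  28^15=21  28^16=57  28^17=3
  28^18=25  28^19=51  28^20=12  28^21=41  28^22=27  28^23=48
So 28^23 ≡ 48 (mod 59), giving a = 23.

23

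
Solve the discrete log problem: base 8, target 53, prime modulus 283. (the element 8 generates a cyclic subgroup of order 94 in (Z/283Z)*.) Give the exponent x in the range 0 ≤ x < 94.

Baby-step giant-step with m = ceil(sqrt(94)) = 10.
Baby table (8^j mod 283 for j=0..9):
  0:1  1:8  2:64  3:229  4:134  5:223  6:86  7:122
  8:127  9:167
Giant step factor: 8^(-10) ≡ 240 (mod 283).
Scan 53·240^i mod 283 for i = 0, 1, …:
  i=0: 53   i=1: 268   i=2: 79   i=3: 282
  i=4: 43   i=5: 132   i=6: 267   i=7: 122
Match at i=7, j=7: x = 7·10 + 7 = 77.

77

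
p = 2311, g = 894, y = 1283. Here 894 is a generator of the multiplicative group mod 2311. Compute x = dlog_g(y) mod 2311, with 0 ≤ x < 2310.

Baby-step giant-step with m = ceil(sqrt(2310)) = 49.
Baby table (894^j mod 2311 for j=0..48):
  0:1  1:894  2:1941  3:2004  4:551  5:351  6:1809  7:1857
  8:860  9:1588  10:718  11:1745  12:105  13:1430  14:437  15:119
  16:80  17:2190  18:443  19:861  20:171  21:348  22:1438  23:656
  24:1781  25:2246  26:1976  27:940  28:1467  29:1161  30:295  31:276
  32:1778  33:1875  34:775  35:1861  36:2125  37:108  38:1801  39:1638
  40:1509  41:1733  42:932  43:1248  44:1810  45:440  46:490  47:1281
  48:1269
Giant step factor: 894^(-49) ≡ 2268 (mod 2311).
Scan 1283·2268^i mod 2311 for i = 0, 1, …:
  i=0: 1283   i=1: 295
Match at i=1, j=30: x = 1·49 + 30 = 79.

79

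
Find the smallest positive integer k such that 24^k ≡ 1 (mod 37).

The order of 24 must divide p − 1 = 36 = 2^2 · 3^2.
Divisors: 1, 2, 3, 4, 6, 9, 12, 18, 36.
Check each in increasing order: 24^1 ≡ 24;  24^2 ≡ 21;  24^3 ≡ 23;  24^4 ≡ 34;  24^6 ≡ 11;  24^9 ≡ 31;  24^12 ≡ 10;  24^18 ≡ 36;  24^36 ≡ 1.
Smallest exponent giving 1 is 36.

36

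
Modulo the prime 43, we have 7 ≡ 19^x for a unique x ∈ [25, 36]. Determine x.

35

Compute 19^25 mod 43 = 12, then multiply by 19 repeatedly:
  19^25=12  19^26=13  19^27=32  19^28=6  19^29=28
  19^30=16  19^31=3  19^32=14  19^33=8  19^34=23
  19^35=7
Found 7 at exponent 35.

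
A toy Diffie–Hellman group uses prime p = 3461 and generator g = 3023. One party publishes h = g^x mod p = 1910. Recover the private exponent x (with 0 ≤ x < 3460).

Baby-step giant-step with m = ceil(sqrt(3460)) = 59.
Baby table (3023^j mod 3461 for j=0..58):
  0:1  1:3023  2:1489  3:1947  4:2081  5:2226  6:1014  7:2337
  8:850  9:1488  10:2385  11:592  12:279  13:2394  14:111  15:3297
  16:2612  17:1535  18:2565  19:1355  20:1802  21:3293  22:903  23:2501
  24:1699  25:3414  26:3281  27:2698  28:1938  29:2562  30:2669  31:796
  32:913  33:1582  34:2745  35:2118  36:3325  37:731  38:1695  39:1705
  40:786  41:1832  42:536  43:580  44:2074  45:1831  46:974  47:2552
  48:127  49:3211  50:2209  51:1538  52:1251  53:2361  54:721  55:2614
  56:659  57:2082  58:1788
Giant step factor: 3023^(-59) ≡ 1362 (mod 3461).
Scan 1910·1362^i mod 3461 for i = 0, 1, …:
  i=0: 1910   i=1: 2209
Match at i=1, j=50: x = 1·59 + 50 = 109.

109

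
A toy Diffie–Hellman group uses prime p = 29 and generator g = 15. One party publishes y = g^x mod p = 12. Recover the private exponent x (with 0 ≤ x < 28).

Successive powers of 15 modulo 29:
  15^0=1  15^1=15  15^2=22  15^3=11  15^4=20  15^5=10
  15^6=5  15^7=17  15^8=23  15^9=26  15^10=13  15^11=21
  15^12=25  15^13=27  15^14=28  15^15=14  15^16=7  15^17=18
  15^18=9  15^19=19  15^20=24  15^21=12
So 15^21 ≡ 12 (mod 29), giving x = 21.

21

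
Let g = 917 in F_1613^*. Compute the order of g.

The order of 917 must divide p − 1 = 1612 = 2^2 · 13 · 31.
Divisors: 1, 2, 4, 13, 26, 31, 52, 62, 124, 403, 806, 1612.
Check each in increasing order: 917^1 ≡ 917;  917^2 ≡ 516;  917^4 ≡ 111;  917^13 ≡ 449;  917^26 ≡ 1589;  917^31 ≡ 807;  917^52 ≡ 576;  917^62 ≡ 1210;  917^124 ≡ 1109;  917^403 ≡ 1486;  917^806 ≡ 1612;  917^1612 ≡ 1.
Smallest exponent giving 1 is 1612.

1612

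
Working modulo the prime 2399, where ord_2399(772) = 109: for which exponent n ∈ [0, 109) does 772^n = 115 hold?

Baby-step giant-step with m = ceil(sqrt(109)) = 11.
Baby table (772^j mod 2399 for j=0..10):
  0:1  1:772  2:1032  3:236  4:2267  5:1253  6:519  7:35
  8:631  9:135  10:1063
Giant step factor: 772^(-11) ≡ 903 (mod 2399).
Scan 115·903^i mod 2399 for i = 0, 1, …:
  i=0: 115   i=1: 688   i=2: 2322   i=3: 40
  i=4: 135
Match at i=4, j=9: n = 4·11 + 9 = 53.

53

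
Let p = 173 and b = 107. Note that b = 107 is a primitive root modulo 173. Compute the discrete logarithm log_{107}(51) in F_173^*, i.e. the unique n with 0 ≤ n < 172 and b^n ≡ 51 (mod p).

Baby-step giant-step with m = ceil(sqrt(172)) = 14.
Baby table (107^j mod 173 for j=0..13):
  0:1  1:107  2:31  3:30  4:96  5:65  6:35  7:112
  8:47  9:12  10:73  11:26  12:14  13:114
Giant step factor: 107^(-14) ≡ 116 (mod 173).
Scan 51·116^i mod 173 for i = 0, 1, …:
  i=0: 51   i=1: 34   i=2: 138   i=3: 92
  i=4: 119   i=5: 137   i=6: 149   i=7: 157
  i=8: 47
Match at i=8, j=8: n = 8·14 + 8 = 120.

120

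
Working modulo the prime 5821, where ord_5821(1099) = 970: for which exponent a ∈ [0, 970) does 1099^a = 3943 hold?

Baby-step giant-step with m = ceil(sqrt(970)) = 32.
Baby table (1099^j mod 5821 for j=0..31):
  0:1  1:1099  2:2854  3:4848  4:1737  5:5496  6:3727  7:3810
  8:1891  9:112  10:847  11:5314  12:1623  13:2451  14:4347  15:4133
  16:1787  17:2236  18:902  19:1728  20:1426  21:1325  22:925  23:3721
  24:3037  25:2230  26:129  27:2067  28:1443  29:2545  30:2875  31:4643
Giant step factor: 1099^(-32) ≡ 2321 (mod 5821).
Scan 3943·2321^i mod 5821 for i = 0, 1, …:
  i=0: 3943   i=1: 1091   i=2: 76   i=3: 1766
  i=4: 902
Match at i=4, j=18: a = 4·32 + 18 = 146.

146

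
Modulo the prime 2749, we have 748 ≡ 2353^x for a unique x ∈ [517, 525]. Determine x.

Compute 2353^517 mod 2749 = 72, then multiply by 2353 repeatedly:
  2353^517=72  2353^518=1727  2353^519=609  2353^520=748
Found 748 at exponent 520.

520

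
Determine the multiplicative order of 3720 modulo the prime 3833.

1916

The order of 3720 must divide p − 1 = 3832 = 2^3 · 479.
Divisors: 1, 2, 4, 8, 479, 958, 1916, 3832.
Check each in increasing order: 3720^1 ≡ 3720;  3720^2 ≡ 1270;  3720^4 ≡ 3040;  3720^8 ≡ 237;  3720^479 ≡ 3472;  3720^958 ≡ 3832;  3720^1916 ≡ 1.
Smallest exponent giving 1 is 1916.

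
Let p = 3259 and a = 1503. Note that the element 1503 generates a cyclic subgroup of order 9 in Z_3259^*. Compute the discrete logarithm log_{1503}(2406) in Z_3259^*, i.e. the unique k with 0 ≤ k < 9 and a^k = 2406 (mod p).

3

Successive powers of 1503 modulo 3259:
  1503^0=1  1503^1=1503  1503^2=522  1503^3=2406
So 1503^3 ≡ 2406 (mod 3259), giving k = 3.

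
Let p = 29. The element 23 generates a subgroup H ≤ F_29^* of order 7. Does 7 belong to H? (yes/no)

yes

⟨23⟩ has order 7; its elements mod 29 are {1, 7, 16, 20, 23, 24, 25}.
7 is in this set.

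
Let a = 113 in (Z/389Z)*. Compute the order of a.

97

The order of 113 must divide p − 1 = 388 = 2^2 · 97.
Divisors: 1, 2, 4, 97, 194, 388.
Check each in increasing order: 113^1 ≡ 113;  113^2 ≡ 321;  113^4 ≡ 345;  113^97 ≡ 1.
Smallest exponent giving 1 is 97.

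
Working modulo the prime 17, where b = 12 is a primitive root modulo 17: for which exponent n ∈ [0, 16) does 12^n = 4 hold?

Successive powers of 12 modulo 17:
  12^0=1  12^1=12  12^2=8  12^3=11  12^4=13  12^5=3
  12^6=2  12^7=7  12^8=16  12^9=5  12^10=9  12^11=6
  12^12=4
So 12^12 ≡ 4 (mod 17), giving n = 12.

12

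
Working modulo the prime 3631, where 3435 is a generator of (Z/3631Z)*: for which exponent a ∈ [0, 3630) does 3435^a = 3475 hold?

3116

Baby-step giant-step with m = ceil(sqrt(3630)) = 61.
Baby table (3435^j mod 3631 for j=0..60):
  0:1  1:3435  2:2106  3:1158  4:1785  5:2347  6:1125  7:991
  8:1838  9:2852  10:182  11:638  12:2037  13:158  14:1711  15:2327
  16:1414  17:2443  18:464  19:3462  20:445  21:3555  22:372  23:3339
  24:2767  25:2318  26:3178  27:1644  28:935  29:1921  30:1108  31:692
  32:2346  33:1321  34:2516  35:680  36:1067  37:1466  38:3144  39:1046
  40:1951  41:2490  42:2145  43:776  44:406  45:306  46:1751  47:1749
  48:2141  49:1560  50:2875  51:2936  52:1873  53:3254  54:1272  55:1227
  56:2785  57:2421  58:1145  59:702  60:386
Giant step factor: 3435^(-61) ≡ 238 (mod 3631).
Scan 3475·238^i mod 3631 for i = 0, 1, …:
  i=0: 3475   i=1: 2813   i=2: 1390   i=3: 399
  i=4: 556   i=5: 1612   i=6: 2401   i=7: 1371
  i=8: 3139   i=9: 2727     …   i=50: 2161
  i=51: 2347
Match at i=51, j=5: a = 51·61 + 5 = 3116.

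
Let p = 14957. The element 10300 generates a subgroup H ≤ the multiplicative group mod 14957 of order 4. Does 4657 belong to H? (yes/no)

⟨10300⟩ has order 4; its elements mod 14957 are {1, 4657, 10300, 14956}.
4657 is in this set.

yes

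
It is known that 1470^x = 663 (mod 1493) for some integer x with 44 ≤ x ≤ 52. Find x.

45

Compute 1470^44 mod 1493 = 101, then multiply by 1470 repeatedly:
  1470^44=101  1470^45=663
Found 663 at exponent 45.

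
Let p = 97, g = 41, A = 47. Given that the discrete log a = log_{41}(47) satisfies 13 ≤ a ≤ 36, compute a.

Compute 41^13 mod 97 = 92, then multiply by 41 repeatedly:
  41^13=92  41^14=86  41^15=34  41^16=36  41^17=21
  41^18=85  41^19=90  41^20=4  41^21=67  41^22=31
  41^23=10  41^24=22  41^25=29  41^26=25  41^27=55
  41^28=24  41^29=14  41^30=89  41^31=60  41^32=35
  41^33=77  41^34=53  41^35=39  41^36=47
Found 47 at exponent 36.

36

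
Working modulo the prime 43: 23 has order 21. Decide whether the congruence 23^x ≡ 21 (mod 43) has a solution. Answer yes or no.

yes

⟨23⟩ has order 21; its elements mod 43 are {1, 4, 6, 9, 10, 11, 13, 14, 15, 16, 17, 21, 23, 24, 25, 31, 35, 36, 38, 40, 41}.
21 is in this set.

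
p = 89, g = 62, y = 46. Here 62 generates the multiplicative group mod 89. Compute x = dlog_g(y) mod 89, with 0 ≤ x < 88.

Baby-step giant-step with m = ceil(sqrt(88)) = 10.
Baby table (62^j mod 89 for j=0..9):
  0:1  1:62  2:17  3:75  4:22  5:29  6:18  7:48
  8:39  9:15
Giant step factor: 62^(-10) ≡ 69 (mod 89).
Scan 46·69^i mod 89 for i = 0, 1, …:
  i=0: 46   i=1: 59   i=2: 66   i=3: 15
Match at i=3, j=9: x = 3·10 + 9 = 39.

39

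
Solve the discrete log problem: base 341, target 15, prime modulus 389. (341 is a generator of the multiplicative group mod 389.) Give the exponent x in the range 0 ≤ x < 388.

Baby-step giant-step with m = ceil(sqrt(388)) = 20.
Baby table (341^j mod 389 for j=0..19):
  0:1  1:341  2:359  3:273  4:122  5:368  6:230  7:241
  8:102  9:161  10:52  11:227  12:385  13:192  14:120  15:75
  16:290  17:84  18:247  19:203
Giant step factor: 341^(-20) ≡ 348 (mod 389).
Scan 15·348^i mod 389 for i = 0, 1, …:
  i=0: 15   i=1: 163   i=2: 319   i=3: 147
  i=4: 197   i=5: 92   i=6: 118   i=7: 219
  i=8: 357   i=9: 145     …   i=13: 89
  i=14: 241
Match at i=14, j=7: x = 14·20 + 7 = 287.

287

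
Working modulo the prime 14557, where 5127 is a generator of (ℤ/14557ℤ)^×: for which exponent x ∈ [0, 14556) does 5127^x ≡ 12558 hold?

5290

Baby-step giant-step with m = ceil(sqrt(14556)) = 121.
Baby table (5127^j mod 14557 for j=0..120):
  0:1  1:5127  2:10744  3:800  4:11083  5:6570  6:14049  7:1187
  8:923  9:1196  10:3395  11:10550  12:10595  13:8398  14:11497  15:3826
  16:7623  17:12133  18:3830  19:13574  20:11438  21:7030  22:14235  23:8604
  24:4998  25:4426  26:12296  27:9782  28:3449  29:10825  30:8491  31:7927
  32:13142  33:9238  34:9305  35:3446  36:10001  37:5373  38:5527  39:9007
  40:4085  41:10829  42:14442  43:7232  44:1785  45:9899  46:6471  47:1414
  48:192  49:9065  50:10311  51:8030  52:2614  53:9538  54:4363  55:9549
  56:2532  57:11277  58:11332  59:2177  60:10817  61:11146  62:9317  63:6742
  64:7916  65:416  66:7510  67:505  68:12546  69:10516  70:10961  71:7027
  72:13411  73:5486  74:2598  75:291  76:7143  77:11306  78:14445  79:8056
  80:4903  81:12299  82:10606  83:6567  84:13225  85:12626  86:13080  87:11618
  88:12799  89:12074  90:7034  91:5629  92:7909  93:8198  94:5087  95:9462
  96:7750  97:8197  98:14517  99:13275  100:6950  101:11671  102:7947  103:13783
  104:5763  105:10748  106:6751  107:10388  108:9770  109:153  110:12910  111:13448
  112:5944  113:7087  114:777  115:9618  116:6927  117:10206  118:8304  119:9940
  120:12880
Giant step factor: 5127^(-121) ≡ 13984 (mod 14557).
Scan 12558·13984^i mod 14557 for i = 0, 1, …:
  i=0: 12558   i=1: 9981   i=2: 1788   i=3: 9023
  i=4: 12113   i=5: 2940   i=6: 3992   i=7: 12590
  i=8: 6202   i=9: 12719     …   i=42: 7652
  i=43: 11618
Match at i=43, j=87: x = 43·121 + 87 = 5290.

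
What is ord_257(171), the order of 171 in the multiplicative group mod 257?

The order of 171 must divide p − 1 = 256 = 2^8.
Divisors: 1, 2, 4, 8, 16, 32, 64, 128, 256.
Check each in increasing order: 171^1 ≡ 171;  171^2 ≡ 200;  171^4 ≡ 165;  171^8 ≡ 240;  171^16 ≡ 32;  171^32 ≡ 253;  171^64 ≡ 16;  171^128 ≡ 256;  171^256 ≡ 1.
Smallest exponent giving 1 is 256.

256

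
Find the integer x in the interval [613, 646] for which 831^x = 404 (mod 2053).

Compute 831^613 mod 2053 = 1495, then multiply by 831 repeatedly:
  831^613=1495  831^614=280  831^615=691  831^616=1434  831^617=914
  831^618=1977  831^619=487  831^620=256  831^621=1277  831^622=1839
  831^623=777  831^624=1045  831^625=2029  831^626=586  831^627=405
  831^628=1916  831^629=1121  831^630=1542  831^631=330  831^632=1181
  831^633=77  831^634=344  831^635=497  831^636=354  831^637=595
  831^638=1725  831^639=481  831^640=1429  831^641=865  831^642=265
  831^643=544  831^644=404
Found 404 at exponent 644.

644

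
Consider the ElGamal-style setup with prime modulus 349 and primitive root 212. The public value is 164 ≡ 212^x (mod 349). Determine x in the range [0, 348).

10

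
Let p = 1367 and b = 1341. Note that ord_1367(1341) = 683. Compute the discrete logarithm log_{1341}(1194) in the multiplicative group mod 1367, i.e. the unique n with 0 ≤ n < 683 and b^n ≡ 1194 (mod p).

508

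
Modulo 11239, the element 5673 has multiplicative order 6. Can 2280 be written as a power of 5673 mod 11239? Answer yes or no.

⟨5673⟩ has order 6; its elements mod 11239 are {1, 5566, 5567, 5672, 5673, 11238}.
2280 is not in this set.

no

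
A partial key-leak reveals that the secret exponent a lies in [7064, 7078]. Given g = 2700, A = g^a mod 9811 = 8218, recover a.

Compute 2700^7064 mod 9811 = 9565, then multiply by 2700 repeatedly:
  2700^7064=9565  2700^7065=2948  2700^7066=2879  2700^7067=2988  2700^7068=2958
  2700^7069=446  2700^7070=7258  2700^7071=4033  2700^7072=8701  2700^7073=5166
  2700^7074=6769  2700^7075=8218
Found 8218 at exponent 7075.

7075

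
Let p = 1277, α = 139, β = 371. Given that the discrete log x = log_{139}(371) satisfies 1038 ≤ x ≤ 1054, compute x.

Compute 139^1038 mod 1277 = 425, then multiply by 139 repeatedly:
  139^1038=425  139^1039=333  139^1040=315  139^1041=367  139^1042=1210
  139^1043=903  139^1044=371
Found 371 at exponent 1044.

1044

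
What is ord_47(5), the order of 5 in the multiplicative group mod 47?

The order of 5 must divide p − 1 = 46 = 2 · 23.
Divisors: 1, 2, 23, 46.
Check each in increasing order: 5^1 ≡ 5;  5^2 ≡ 25;  5^23 ≡ 46;  5^46 ≡ 1.
Smallest exponent giving 1 is 46.

46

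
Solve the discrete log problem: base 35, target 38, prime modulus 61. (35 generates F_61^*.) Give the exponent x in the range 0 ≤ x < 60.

Baby-step giant-step with m = ceil(sqrt(60)) = 8.
Baby table (35^j mod 61 for j=0..7):
  0:1  1:35  2:5  3:53  4:25  5:21  6:3  7:44
Giant step factor: 35^(-8) ≡ 57 (mod 61).
Scan 38·57^i mod 61 for i = 0, 1, …:
  i=0: 38   i=1: 31   i=2: 59   i=3: 8
  i=4: 29   i=5: 6   i=6: 37   i=7: 35
Match at i=7, j=1: x = 7·8 + 1 = 57.

57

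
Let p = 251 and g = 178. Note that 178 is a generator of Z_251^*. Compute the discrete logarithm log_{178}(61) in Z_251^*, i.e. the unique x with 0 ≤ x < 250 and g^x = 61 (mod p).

67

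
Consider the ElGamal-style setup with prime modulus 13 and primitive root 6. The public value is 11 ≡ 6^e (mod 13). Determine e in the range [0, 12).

Successive powers of 6 modulo 13:
  6^0=1  6^1=6  6^2=10  6^3=8  6^4=9  6^5=2
  6^6=12  6^7=7  6^8=3  6^9=5  6^10=4  6^11=11
So 6^11 ≡ 11 (mod 13), giving e = 11.

11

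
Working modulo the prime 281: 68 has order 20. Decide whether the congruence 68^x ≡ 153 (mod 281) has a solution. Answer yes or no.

⟨68⟩ has order 20; its elements mod 281 are {1, 7, 40, 49, 53, 62, 68, 86, 90, 128, 153, 191, 195, 213, 219, 228, 232, 241, 274, 280}.
153 is in this set.

yes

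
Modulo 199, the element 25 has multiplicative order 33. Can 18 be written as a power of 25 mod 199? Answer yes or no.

18 ∈ ⟨25⟩ iff 18^33 ≡ 1 (mod 199), since |⟨25⟩| = 33.
18^33 mod 199 = 1.
Since 1 = 1, 18 lies in the subgroup.

yes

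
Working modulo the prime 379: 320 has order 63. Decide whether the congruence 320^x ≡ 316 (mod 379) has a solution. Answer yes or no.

yes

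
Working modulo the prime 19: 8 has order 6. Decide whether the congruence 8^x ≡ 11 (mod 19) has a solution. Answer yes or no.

⟨8⟩ has order 6; its elements mod 19 are {1, 7, 8, 11, 12, 18}.
11 is in this set.

yes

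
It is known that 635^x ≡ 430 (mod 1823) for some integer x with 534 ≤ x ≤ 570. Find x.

546

Compute 635^534 mod 1823 = 1152, then multiply by 635 repeatedly:
  635^534=1152  635^535=497  635^536=216  635^537=435  635^538=952
  635^539=1107  635^540=1090  635^541=1233  635^542=888  635^543=573
  635^544=1078  635^545=905  635^546=430
Found 430 at exponent 546.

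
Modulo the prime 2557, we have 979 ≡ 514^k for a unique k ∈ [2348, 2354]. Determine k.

2353

Compute 514^2348 mod 2557 = 627, then multiply by 514 repeatedly:
  514^2348=627  514^2349=96  514^2350=761  514^2351=2490  514^2352=1360
  514^2353=979
Found 979 at exponent 2353.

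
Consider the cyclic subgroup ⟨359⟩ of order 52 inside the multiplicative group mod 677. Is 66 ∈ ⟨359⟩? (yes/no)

yes

66 ∈ ⟨359⟩ iff 66^52 ≡ 1 (mod 677), since |⟨359⟩| = 52.
66^52 mod 677 = 1.
Since 1 = 1, 66 lies in the subgroup.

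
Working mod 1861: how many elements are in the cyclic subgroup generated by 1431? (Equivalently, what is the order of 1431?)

186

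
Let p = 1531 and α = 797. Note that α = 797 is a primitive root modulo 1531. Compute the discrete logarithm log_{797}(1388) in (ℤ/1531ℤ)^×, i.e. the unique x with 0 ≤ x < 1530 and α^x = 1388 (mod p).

861

Baby-step giant-step with m = ceil(sqrt(1530)) = 40.
Baby table (797^j mod 1531 for j=0..39):
  0:1  1:797  2:1375  3:1210  4:1371  5:1084  6:464  7:837
  8:1104  9:1094  10:779  11:808  12:956  13:1025  14:902  15:855
  16:140  17:1348  18:1125  19:990  20:565  21:191  22:658  23:824
  24:1460  25:60  26:359  27:1357  28:643  29:1117  30:738  31:282
  32:1228  33:407  34:1338  35:810  36:1019  37:713  38:260  39:535
Giant step factor: 797^(-40) ≡ 932 (mod 1531).
Scan 1388·932^i mod 1531 for i = 0, 1, …:
  i=0: 1388   i=1: 1452   i=2: 1391   i=3: 1186
  i=4: 1501   i=5: 1129   i=6: 431   i=7: 570
  i=8: 1514   i=9: 997     …   i=20: 1431
  i=21: 191
Match at i=21, j=21: x = 21·40 + 21 = 861.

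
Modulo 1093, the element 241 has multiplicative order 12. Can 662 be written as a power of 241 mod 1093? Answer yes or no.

⟨241⟩ has order 12; its elements mod 1093 are {1, 151, 152, 241, 322, 530, 563, 771, 852, 941, 942, 1092}.
662 is not in this set.

no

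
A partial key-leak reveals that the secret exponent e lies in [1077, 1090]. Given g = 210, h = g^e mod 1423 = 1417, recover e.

Compute 210^1077 mod 1423 = 424, then multiply by 210 repeatedly:
  210^1077=424  210^1078=814  210^1079=180  210^1080=802  210^1081=506
  210^1082=958  210^1083=537  210^1084=353  210^1085=134  210^1086=1103
  210^1087=1104  210^1088=1314  210^1089=1301  210^1090=1417
Found 1417 at exponent 1090.

1090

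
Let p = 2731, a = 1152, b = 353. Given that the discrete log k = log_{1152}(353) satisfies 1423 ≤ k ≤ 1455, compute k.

1434

Compute 1152^1423 mod 2731 = 1377, then multiply by 1152 repeatedly:
  1152^1423=1377  1152^1424=2324  1152^1425=868  1152^1426=390  1152^1427=1396
  1152^1428=2364  1152^1429=521  1152^1430=2103  1152^1431=259  1152^1432=689
  1152^1433=1738  1152^1434=353
Found 353 at exponent 1434.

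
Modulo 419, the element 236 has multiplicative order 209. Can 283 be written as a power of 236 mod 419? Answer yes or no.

no

283 ∈ ⟨236⟩ iff 283^209 ≡ 1 (mod 419), since |⟨236⟩| = 209.
283^209 mod 419 = 418.
Since 418 ≠ 1, 283 does not lie in the subgroup.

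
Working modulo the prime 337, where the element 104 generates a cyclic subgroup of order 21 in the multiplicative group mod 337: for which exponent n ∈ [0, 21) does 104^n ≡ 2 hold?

13

Successive powers of 104 modulo 337:
  104^0=1  104^1=104  104^2=32  104^3=295  104^4=13  104^5=4
  104^6=79  104^7=128  104^8=169  104^9=52  104^10=16  104^11=316
  104^12=175  104^13=2
So 104^13 ≡ 2 (mod 337), giving n = 13.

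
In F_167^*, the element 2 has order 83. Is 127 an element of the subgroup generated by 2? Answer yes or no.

yes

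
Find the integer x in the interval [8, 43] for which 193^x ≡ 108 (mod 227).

Compute 193^8 mod 227 = 169, then multiply by 193 repeatedly:
  193^8=169  193^9=156  193^10=144  193^11=98  193^12=73
  193^13=15  193^14=171  193^15=88  193^16=186  193^17=32
  193^18=47  193^19=218  193^20=79  193^21=38  193^22=70
  193^23=117  193^24=108
Found 108 at exponent 24.

24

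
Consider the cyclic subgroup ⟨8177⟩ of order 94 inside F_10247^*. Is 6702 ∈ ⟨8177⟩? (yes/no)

yes

6702 ∈ ⟨8177⟩ iff 6702^94 ≡ 1 (mod 10247), since |⟨8177⟩| = 94.
6702^94 mod 10247 = 1.
Since 1 = 1, 6702 lies in the subgroup.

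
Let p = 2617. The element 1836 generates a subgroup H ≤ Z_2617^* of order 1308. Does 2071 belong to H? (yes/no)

no

2071 ∈ ⟨1836⟩ iff 2071^1308 ≡ 1 (mod 2617), since |⟨1836⟩| = 1308.
2071^1308 mod 2617 = 2616.
Since 2616 ≠ 1, 2071 does not lie in the subgroup.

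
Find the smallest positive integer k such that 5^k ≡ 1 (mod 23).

22

The order of 5 must divide p − 1 = 22 = 2 · 11.
Divisors: 1, 2, 11, 22.
Check each in increasing order: 5^1 ≡ 5;  5^2 ≡ 2;  5^11 ≡ 22;  5^22 ≡ 1.
Smallest exponent giving 1 is 22.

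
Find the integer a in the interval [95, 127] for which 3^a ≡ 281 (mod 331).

Compute 3^95 mod 331 = 133, then multiply by 3 repeatedly:
  3^95=133  3^96=68  3^97=204  3^98=281
Found 281 at exponent 98.

98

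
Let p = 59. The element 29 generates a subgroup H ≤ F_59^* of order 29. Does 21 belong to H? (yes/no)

yes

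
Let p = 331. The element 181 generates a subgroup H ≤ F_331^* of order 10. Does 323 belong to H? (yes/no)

yes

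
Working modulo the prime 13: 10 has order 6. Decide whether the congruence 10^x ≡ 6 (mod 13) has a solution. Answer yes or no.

⟨10⟩ has order 6; its elements mod 13 are {1, 3, 4, 9, 10, 12}.
6 is not in this set.

no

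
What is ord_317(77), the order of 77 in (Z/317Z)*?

The order of 77 must divide p − 1 = 316 = 2^2 · 79.
Divisors: 1, 2, 4, 79, 158, 316.
Check each in increasing order: 77^1 ≡ 77;  77^2 ≡ 223;  77^4 ≡ 277;  77^79 ≡ 316;  77^158 ≡ 1.
Smallest exponent giving 1 is 158.

158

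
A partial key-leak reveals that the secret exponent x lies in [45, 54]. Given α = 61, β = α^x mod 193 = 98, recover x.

46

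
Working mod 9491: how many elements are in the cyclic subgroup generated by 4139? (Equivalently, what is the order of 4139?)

365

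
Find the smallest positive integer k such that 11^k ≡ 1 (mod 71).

70

The order of 11 must divide p − 1 = 70 = 2 · 5 · 7.
Divisors: 1, 2, 5, 7, 10, 14, 35, 70.
Check each in increasing order: 11^1 ≡ 11;  11^2 ≡ 50;  11^5 ≡ 23;  11^7 ≡ 14;  11^10 ≡ 32;  11^14 ≡ 54;  11^35 ≡ 70;  11^70 ≡ 1.
Smallest exponent giving 1 is 70.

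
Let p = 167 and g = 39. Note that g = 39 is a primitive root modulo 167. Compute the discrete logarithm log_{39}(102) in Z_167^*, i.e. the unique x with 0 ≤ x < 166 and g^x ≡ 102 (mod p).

81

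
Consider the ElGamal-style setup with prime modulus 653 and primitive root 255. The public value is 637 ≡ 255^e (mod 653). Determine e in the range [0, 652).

Baby-step giant-step with m = ceil(sqrt(652)) = 26.
Baby table (255^j mod 653 for j=0..25):
  0:1  1:255  2:378  3:399  4:530  5:632  6:522  7:551
  8:110  9:624  10:441  11:139  12:183  13:302  14:609  15:534
  16:346  17:75  18:188  19:271  20:540  21:570  22:384  23:623
  24:186  25:414
Giant step factor: 255^(-26) ≡ 523 (mod 653).
Scan 637·523^i mod 653 for i = 0, 1, …:
  i=0: 637   i=1: 121   i=2: 595   i=3: 357
  i=4: 606   i=5: 233   i=6: 401   i=7: 110
Match at i=7, j=8: e = 7·26 + 8 = 190.

190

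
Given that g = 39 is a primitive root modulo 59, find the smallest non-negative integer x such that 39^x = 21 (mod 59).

Baby-step giant-step with m = ceil(sqrt(58)) = 8.
Baby table (39^j mod 59 for j=0..7):
  0:1  1:39  2:46  3:24  4:51  5:42  6:45  7:44
Giant step factor: 39^(-8) ≡ 12 (mod 59).
Scan 21·12^i mod 59 for i = 0, 1, …:
  i=0: 21   i=1: 16   i=2: 15   i=3: 3
  i=4: 36   i=5: 19   i=6: 51
Match at i=6, j=4: x = 6·8 + 4 = 52.

52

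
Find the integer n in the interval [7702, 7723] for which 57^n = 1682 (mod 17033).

7714

Compute 57^7702 mod 17033 = 639, then multiply by 57 repeatedly:
  57^7702=639  57^7703=2357  57^7704=15118  57^7705=10076  57^7706=12243
  57^7707=16531  57^7708=5452  57^7709=4170  57^7710=16261  57^7711=7095
  57^7712=12656  57^7713=6006  57^7714=1682
Found 1682 at exponent 7714.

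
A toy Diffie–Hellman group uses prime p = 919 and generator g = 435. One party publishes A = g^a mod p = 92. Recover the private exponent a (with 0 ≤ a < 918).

728

Baby-step giant-step with m = ceil(sqrt(918)) = 31.
Baby table (435^j mod 919 for j=0..30):
  0:1  1:435  2:830  3:802  4:569  5:304  6:823  7:514
  8:273  9:204  10:516  11:224  12:26  13:282  14:443  15:634
  16:90  17:552  18:261  19:498  20:665  21:709  22:550  23:310
  24:676  25:899  26:490  27:861  28:502  29:567  30:353
Giant step factor: 435^(-31) ≡ 594 (mod 919).
Scan 92·594^i mod 919 for i = 0, 1, …:
  i=0: 92   i=1: 427   i=2: 913   i=3: 112
  i=4: 360   i=5: 632   i=6: 456   i=7: 678
  i=8: 210   i=9: 675     …   i=22: 524
  i=23: 634
Match at i=23, j=15: a = 23·31 + 15 = 728.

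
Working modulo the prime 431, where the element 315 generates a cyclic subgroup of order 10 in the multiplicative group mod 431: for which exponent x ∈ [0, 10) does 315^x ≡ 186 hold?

3

Successive powers of 315 modulo 431:
  315^0=1  315^1=315  315^2=95  315^3=186
So 315^3 ≡ 186 (mod 431), giving x = 3.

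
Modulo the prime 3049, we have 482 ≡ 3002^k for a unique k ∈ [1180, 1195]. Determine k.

1181

Compute 3002^1180 mod 3049 = 2909, then multiply by 3002 repeatedly:
  3002^1180=2909  3002^1181=482
Found 482 at exponent 1181.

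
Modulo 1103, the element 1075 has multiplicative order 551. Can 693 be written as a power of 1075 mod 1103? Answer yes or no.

yes

693 ∈ ⟨1075⟩ iff 693^551 ≡ 1 (mod 1103), since |⟨1075⟩| = 551.
693^551 mod 1103 = 1.
Since 1 = 1, 693 lies in the subgroup.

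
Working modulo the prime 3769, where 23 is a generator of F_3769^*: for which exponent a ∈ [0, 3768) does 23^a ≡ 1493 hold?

Baby-step giant-step with m = ceil(sqrt(3768)) = 62.
Baby table (23^j mod 3769 for j=0..61):
  0:1  1:23  2:529  3:860  4:935  5:2660  6:876  7:1303
  8:3586  9:3329  10:1187  11:918  12:2269  13:3190  14:1759  15:2767
  16:3337  17:1371  18:1381  19:1611  20:3132  21:425  22:2237  23:2454
  24:3676  25:1630  26:3569  27:2938  28:3501  29:1374  30:1450  31:3198
  32:1943  33:3230  34:2679  35:1313  36:47  37:1081  38:2249  39:2730
  40:2486  41:643  42:3482  43:937  44:2706  45:1934  46:3023  47:1687
  48:1111  49:2939  50:3524  51:1903  52:2310  53:364  54:834  55:337
  56:213  57:1130  58:3376  59:2268  60:3167  61:1230
Giant step factor: 23^(-62) ≡ 3099 (mod 3769).
Scan 1493·3099^i mod 3769 for i = 0, 1, …:
  i=0: 1493   i=1: 2244   i=2: 351   i=3: 2277
  i=4: 855   i=5: 38   i=6: 923   i=7: 3475
  i=8: 992   i=9: 2473   i=10: 1450
Match at i=10, j=30: a = 10·62 + 30 = 650.

650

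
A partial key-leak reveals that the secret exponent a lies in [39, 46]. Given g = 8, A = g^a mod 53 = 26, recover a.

Compute 8^39 mod 53 = 30, then multiply by 8 repeatedly:
  8^39=30  8^40=28  8^41=12  8^42=43  8^43=26
Found 26 at exponent 43.

43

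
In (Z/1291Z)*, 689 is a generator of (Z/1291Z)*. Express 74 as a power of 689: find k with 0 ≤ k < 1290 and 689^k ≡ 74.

373

Baby-step giant-step with m = ceil(sqrt(1290)) = 36.
Baby table (689^j mod 1291 for j=0..35):
  0:1  1:689  2:924  3:173  4:425  5:1059  6:236  7:1229
  8:1176  9:807  10:893  11:761  12:183  13:860  14:1262  15:675
  16:315  17:147  18:585  19:273  20:902  21:507  22:753  23:1126
  24:1214  25:1169  26:1148  27:880  28:841  29:1081  30:1193  31:901
  32:1109  33:1120  34:953  35:789
Giant step factor: 689^(-36) ≡ 223 (mod 1291).
Scan 74·223^i mod 1291 for i = 0, 1, …:
  i=0: 74   i=1: 1010   i=2: 596   i=3: 1226
  i=4: 997   i=5: 279   i=6: 249   i=7: 14
  i=8: 540   i=9: 357   i=10: 860
Match at i=10, j=13: k = 10·36 + 13 = 373.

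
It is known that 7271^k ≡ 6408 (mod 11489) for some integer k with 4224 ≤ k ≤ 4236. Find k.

4224

Compute 7271^4224 mod 11489 = 6408, then multiply by 7271 repeatedly:
  7271^4224=6408
Found 6408 at exponent 4224.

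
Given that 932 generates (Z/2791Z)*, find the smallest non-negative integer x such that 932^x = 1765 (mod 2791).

2609

Baby-step giant-step with m = ceil(sqrt(2790)) = 53.
Baby table (932^j mod 2791 for j=0..52):
  0:1  1:932  2:623  3:108  4:180  5:300  6:500  7:2694
  8:1699  9:971  10:688  11:2077  12:1601  13:1738  14:1036  15:2657
  16:707  17:248  18:2274  19:999  20:1665  21:2775  22:1834  23:1196
  24:1063  25:2702  26:782  27:373  28:1552  29:726  30:1210  31:156
  32:260  33:2294  34:102  35:170  36:2144  37:2643  38:1614  39:2690
  40:762  41:1270  42:256  43:1357  44:401  45:2529  46:1424  47:1443
  48:2405  49:287  50:2339  51:177  52:295
Giant step factor: 932^(-53) ≡ 316 (mod 2791).
Scan 1765·316^i mod 2791 for i = 0, 1, …:
  i=0: 1765   i=1: 2331   i=2: 2563   i=3: 518
  i=4: 1810   i=5: 2596   i=6: 2573   i=7: 887
  i=8: 1192   i=9: 2678     …   i=48: 1957
  i=49: 1601
Match at i=49, j=12: x = 49·53 + 12 = 2609.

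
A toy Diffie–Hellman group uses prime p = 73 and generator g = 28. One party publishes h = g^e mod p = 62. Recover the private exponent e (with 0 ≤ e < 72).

Baby-step giant-step with m = ceil(sqrt(72)) = 9.
Baby table (28^j mod 73 for j=0..8):
  0:1  1:28  2:54  3:52  4:69  5:34  6:3  7:11
  8:16
Giant step factor: 28^(-9) ≡ 22 (mod 73).
Scan 62·22^i mod 73 for i = 0, 1, …:
  i=0: 62   i=1: 50   i=2: 5   i=3: 37
  i=4: 11
Match at i=4, j=7: e = 4·9 + 7 = 43.

43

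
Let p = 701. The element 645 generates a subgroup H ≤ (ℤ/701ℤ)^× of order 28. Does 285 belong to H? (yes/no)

no

285 ∈ ⟨645⟩ iff 285^28 ≡ 1 (mod 701), since |⟨645⟩| = 28.
285^28 mod 701 = 112.
Since 112 ≠ 1, 285 does not lie in the subgroup.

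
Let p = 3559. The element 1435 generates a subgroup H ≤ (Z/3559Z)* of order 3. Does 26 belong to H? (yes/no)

26 ∈ ⟨1435⟩ iff 26^3 ≡ 1 (mod 3559), since |⟨1435⟩| = 3.
26^3 mod 3559 = 3340.
Since 3340 ≠ 1, 26 does not lie in the subgroup.

no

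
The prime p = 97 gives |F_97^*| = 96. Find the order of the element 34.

The order of 34 must divide p − 1 = 96 = 2^5 · 3.
Divisors: 1, 2, 3, 4, 6, 8, 12, 16, 24, 32, 48, 96.
Check each in increasing order: 34^1 ≡ 34;  34^2 ≡ 89;  34^3 ≡ 19;  34^4 ≡ 64;  34^6 ≡ 70;  34^8 ≡ 22;  34^12 ≡ 50;  34^16 ≡ 96;  34^24 ≡ 75;  34^32 ≡ 1.
Smallest exponent giving 1 is 32.

32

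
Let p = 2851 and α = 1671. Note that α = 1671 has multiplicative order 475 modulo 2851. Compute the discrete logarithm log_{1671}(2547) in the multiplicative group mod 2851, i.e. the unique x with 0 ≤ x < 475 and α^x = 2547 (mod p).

Baby-step giant-step with m = ceil(sqrt(475)) = 22.
Baby table (1671^j mod 2851 for j=0..21):
  0:1  1:1671  2:1112  3:2151  4:2061  5:2774  6:2479  7:2757
  8:2582  9:959  10:227  11:134  12:1536  13:756  14:283  15:2478
  16:1086  17:1470  18:1659  19:1017  20:211  21:1908
Giant step factor: 1671^(-22) ≡ 1506 (mod 2851).
Scan 2547·1506^i mod 2851 for i = 0, 1, …:
  i=0: 2547   i=1: 1187   i=2: 45   i=3: 2197
  i=4: 1522   i=5: 2779   i=6: 2757
Match at i=6, j=7: x = 6·22 + 7 = 139.

139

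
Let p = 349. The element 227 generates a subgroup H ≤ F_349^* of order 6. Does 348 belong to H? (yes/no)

348 ∈ ⟨227⟩ iff 348^6 ≡ 1 (mod 349), since |⟨227⟩| = 6.
348^6 mod 349 = 1.
Since 1 = 1, 348 lies in the subgroup.

yes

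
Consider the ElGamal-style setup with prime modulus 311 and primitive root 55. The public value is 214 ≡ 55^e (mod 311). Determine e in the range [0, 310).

166

Baby-step giant-step with m = ceil(sqrt(310)) = 18.
Baby table (55^j mod 311 for j=0..17):
  0:1  1:55  2:226  3:301  4:72  5:228  6:100  7:213
  8:208  9:244  10:47  11:97  12:48  13:152  14:274  15:142
  16:35  17:59
Giant step factor: 55^(-18) ≡ 182 (mod 311).
Scan 214·182^i mod 311 for i = 0, 1, …:
  i=0: 214   i=1: 73   i=2: 224   i=3: 27
  i=4: 249   i=5: 223   i=6: 156   i=7: 91
  i=8: 79   i=9: 72
Match at i=9, j=4: e = 9·18 + 4 = 166.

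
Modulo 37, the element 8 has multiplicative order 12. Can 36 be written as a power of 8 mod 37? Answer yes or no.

yes

⟨8⟩ has order 12; its elements mod 37 are {1, 6, 8, 10, 11, 14, 23, 26, 27, 29, 31, 36}.
36 is in this set.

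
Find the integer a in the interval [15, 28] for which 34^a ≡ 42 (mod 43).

21

Compute 34^15 mod 43 = 32, then multiply by 34 repeatedly:
  34^15=32  34^16=13  34^17=12  34^18=21  34^19=26
  34^20=24  34^21=42
Found 42 at exponent 21.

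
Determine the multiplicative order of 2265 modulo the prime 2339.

2338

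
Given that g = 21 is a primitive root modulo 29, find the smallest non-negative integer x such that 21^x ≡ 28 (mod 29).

14

Successive powers of 21 modulo 29:
  21^0=1  21^1=21  21^2=6  21^3=10  21^4=7  21^5=2
  21^6=13  21^7=12  21^8=20  21^9=14  21^10=4  21^11=26
  21^12=24  21^13=11  21^14=28
So 21^14 ≡ 28 (mod 29), giving x = 14.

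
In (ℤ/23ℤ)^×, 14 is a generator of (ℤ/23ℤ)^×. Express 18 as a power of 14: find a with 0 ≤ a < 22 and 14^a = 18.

10

Successive powers of 14 modulo 23:
  14^0=1  14^1=14  14^2=12  14^3=7  14^4=6  14^5=15
  14^6=3  14^7=19  14^8=13  14^9=21  14^10=18
So 14^10 ≡ 18 (mod 23), giving a = 10.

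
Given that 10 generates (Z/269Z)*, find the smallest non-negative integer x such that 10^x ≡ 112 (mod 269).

95

Baby-step giant-step with m = ceil(sqrt(268)) = 17.
Baby table (10^j mod 269 for j=0..16):
  0:1  1:10  2:100  3:193  4:47  5:201  6:127  7:194
  8:57  9:32  10:51  11:241  12:258  13:159  14:245  15:29
  16:21
Giant step factor: 10^(-17) ≡ 155 (mod 269).
Scan 112·155^i mod 269 for i = 0, 1, …:
  i=0: 112   i=1: 144   i=2: 262   i=3: 260
  i=4: 219   i=5: 51
Match at i=5, j=10: x = 5·17 + 10 = 95.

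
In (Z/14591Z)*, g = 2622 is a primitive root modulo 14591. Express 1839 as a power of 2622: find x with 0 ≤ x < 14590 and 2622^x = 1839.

14488

Baby-step giant-step with m = ceil(sqrt(14590)) = 121.
Baby table (2622^j mod 14591 for j=0..120):
  0:1  1:2622  2:2523  3:5583  4:3853  5:5594  6:3513  7:4165
  8:6562  9:2775  10:9732  11:12236  12:11774  13:11463  14:13117  15:1787
  16:1803  17:14573  18:11168  19:12950  20:1643  21:3601  22:1445  23:9721
  24:12576  25:13203  26:8414  27:14507  28:13208  29:6933  30:12531  31:11941
  32:11607  33:11319  34:324  35:3250  36:356  37:14199  38:8137  39:3172
  40:114  41:7088  42:10393  43:9049  44:1512  45:10303  46:6525  47:7898
  48:3927  49:9939  50:532  51:8759  52:14455  53:8183  54:7056  55:14035
  56:1268  57:12539  58:3735  59:2609  60:12210  61:1966  62:4229  63:13869
  64:3746  65:2269  66:10781  67:5015  68:2839  69:2448  70:13207  71:4311
  72:10008  73:6358  74:7754  75:5725  76:11402  77:13676  78:8385  79:11424
  80:12996  81:5527  82:2931  83:10216  84:11867  85:7262  86:14300  87:10321
  88:9948  89:9539  90:2284  91:6338  92:13678  93:13629  94:1879  95:9571
  96:13233  97:14119  98:2651  99:5606  100:5795  101:5259  102:603  103:5238
  104:3905  105:10619  106:3390  107:2661  108:2644  109:1843  110:2725  111:9951
  112:2814  113:9853  114:8496  115:10646  116:1229  117:12418  118:7475  119:3737
  120:7853
Giant step factor: 2622^(-121) ≡ 11629 (mod 14591).
Scan 1839·11629^i mod 14591 for i = 0, 1, …:
  i=0: 1839   i=1: 9916   i=2: 491   i=3: 4758
  i=4: 1710   i=5: 12648   i=6: 6312   i=7: 9518
  i=8: 12087   i=9: 4620     …   i=118: 3913
  i=119: 9539
Match at i=119, j=89: x = 119·121 + 89 = 14488.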